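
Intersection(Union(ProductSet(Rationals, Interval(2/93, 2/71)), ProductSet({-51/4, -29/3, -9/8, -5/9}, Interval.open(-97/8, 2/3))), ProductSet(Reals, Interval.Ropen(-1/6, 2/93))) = ProductSet({-51/4, -29/3, -9/8, -5/9}, Interval.Ropen(-1/6, 2/93))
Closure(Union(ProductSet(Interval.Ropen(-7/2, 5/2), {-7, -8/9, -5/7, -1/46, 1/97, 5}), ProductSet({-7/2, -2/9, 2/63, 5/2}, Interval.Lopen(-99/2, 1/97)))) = Union(ProductSet({-7/2, -2/9, 2/63, 5/2}, Interval(-99/2, 1/97)), ProductSet(Interval(-7/2, 5/2), {-7, -8/9, -5/7, -1/46, 1/97, 5}))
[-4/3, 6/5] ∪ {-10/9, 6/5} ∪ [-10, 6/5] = [-10, 6/5]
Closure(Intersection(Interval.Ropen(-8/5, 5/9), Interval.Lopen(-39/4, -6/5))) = Interval(-8/5, -6/5)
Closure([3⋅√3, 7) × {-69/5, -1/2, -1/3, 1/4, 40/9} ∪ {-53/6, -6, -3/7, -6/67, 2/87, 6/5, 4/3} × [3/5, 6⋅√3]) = ([3⋅√3, 7] × {-69/5, -1/2, -1/3, 1/4, 40/9}) ∪ ({-53/6, -6, -3/7, -6/67, 2/87, 6/5, 4/3} × [3/5, 6⋅√3])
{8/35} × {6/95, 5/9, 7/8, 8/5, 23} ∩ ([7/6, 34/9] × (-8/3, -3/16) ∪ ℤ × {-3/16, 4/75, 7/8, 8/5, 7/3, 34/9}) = ∅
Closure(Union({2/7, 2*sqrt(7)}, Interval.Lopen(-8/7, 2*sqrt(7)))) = Interval(-8/7, 2*sqrt(7))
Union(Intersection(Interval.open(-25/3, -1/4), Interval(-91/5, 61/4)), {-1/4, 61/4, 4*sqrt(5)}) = Union({61/4, 4*sqrt(5)}, Interval.Lopen(-25/3, -1/4))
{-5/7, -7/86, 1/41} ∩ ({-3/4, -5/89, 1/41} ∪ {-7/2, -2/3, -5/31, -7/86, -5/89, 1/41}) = {-7/86, 1/41}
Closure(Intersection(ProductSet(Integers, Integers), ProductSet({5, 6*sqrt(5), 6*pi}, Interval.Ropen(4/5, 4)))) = ProductSet({5}, Range(1, 4, 1))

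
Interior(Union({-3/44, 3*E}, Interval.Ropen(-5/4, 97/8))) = Interval.open(-5/4, 97/8)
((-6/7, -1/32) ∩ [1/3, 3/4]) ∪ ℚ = ℚ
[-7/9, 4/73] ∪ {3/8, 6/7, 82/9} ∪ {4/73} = [-7/9, 4/73] ∪ {3/8, 6/7, 82/9}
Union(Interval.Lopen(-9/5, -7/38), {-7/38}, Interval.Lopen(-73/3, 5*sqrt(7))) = Interval.Lopen(-73/3, 5*sqrt(7))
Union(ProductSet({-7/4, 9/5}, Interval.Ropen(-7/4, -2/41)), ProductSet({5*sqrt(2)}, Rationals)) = Union(ProductSet({5*sqrt(2)}, Rationals), ProductSet({-7/4, 9/5}, Interval.Ropen(-7/4, -2/41)))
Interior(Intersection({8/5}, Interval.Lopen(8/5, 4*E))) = EmptySet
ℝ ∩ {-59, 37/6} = {-59, 37/6}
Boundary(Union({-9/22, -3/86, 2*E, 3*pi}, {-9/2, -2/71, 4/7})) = {-9/2, -9/22, -3/86, -2/71, 4/7, 2*E, 3*pi}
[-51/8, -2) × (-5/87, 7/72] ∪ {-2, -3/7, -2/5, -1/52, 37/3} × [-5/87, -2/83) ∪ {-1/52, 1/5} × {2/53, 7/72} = ({-1/52, 1/5} × {2/53, 7/72}) ∪ ([-51/8, -2) × (-5/87, 7/72]) ∪ ({-2, -3/7, -2/5, -1/52, 37/3} × [-5/87, -2/83))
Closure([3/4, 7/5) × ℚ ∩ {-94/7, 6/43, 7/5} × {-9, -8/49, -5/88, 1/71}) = ∅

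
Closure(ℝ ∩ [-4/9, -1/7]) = [-4/9, -1/7]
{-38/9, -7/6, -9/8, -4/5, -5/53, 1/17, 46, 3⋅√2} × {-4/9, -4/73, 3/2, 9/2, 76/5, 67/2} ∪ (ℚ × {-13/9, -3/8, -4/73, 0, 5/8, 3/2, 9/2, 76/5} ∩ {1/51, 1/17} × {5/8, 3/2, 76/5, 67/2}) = ({1/51, 1/17} × {5/8, 3/2, 76/5}) ∪ ({-38/9, -7/6, -9/8, -4/5, -5/53, 1/17, 46, 3⋅√2} × {-4/9, -4/73, 3/2, 9/2, 76/5, 67/2})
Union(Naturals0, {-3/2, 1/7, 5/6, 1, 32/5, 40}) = Union({-3/2, 1/7, 5/6, 32/5}, Naturals0)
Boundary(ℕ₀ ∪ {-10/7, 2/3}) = {-10/7, 2/3} ∪ ℕ₀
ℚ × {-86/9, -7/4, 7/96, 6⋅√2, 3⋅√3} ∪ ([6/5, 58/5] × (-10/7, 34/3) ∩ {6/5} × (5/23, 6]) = ({6/5} × (5/23, 6]) ∪ (ℚ × {-86/9, -7/4, 7/96, 6⋅√2, 3⋅√3})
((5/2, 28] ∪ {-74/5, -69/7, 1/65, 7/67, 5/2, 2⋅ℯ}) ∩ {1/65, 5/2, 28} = {1/65, 5/2, 28}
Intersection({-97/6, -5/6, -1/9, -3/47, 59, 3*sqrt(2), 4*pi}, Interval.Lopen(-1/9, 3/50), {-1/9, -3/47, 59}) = {-3/47}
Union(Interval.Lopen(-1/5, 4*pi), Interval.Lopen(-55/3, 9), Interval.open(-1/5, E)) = Interval.Lopen(-55/3, 4*pi)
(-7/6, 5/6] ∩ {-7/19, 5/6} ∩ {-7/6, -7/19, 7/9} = {-7/19}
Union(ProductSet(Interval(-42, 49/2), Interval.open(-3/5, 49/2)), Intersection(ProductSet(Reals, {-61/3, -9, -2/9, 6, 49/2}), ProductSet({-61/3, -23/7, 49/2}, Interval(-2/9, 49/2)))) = Union(ProductSet({-61/3, -23/7, 49/2}, {-2/9, 6, 49/2}), ProductSet(Interval(-42, 49/2), Interval.open(-3/5, 49/2)))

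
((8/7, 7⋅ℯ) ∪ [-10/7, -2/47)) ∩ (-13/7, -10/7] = {-10/7}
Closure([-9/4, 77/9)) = [-9/4, 77/9]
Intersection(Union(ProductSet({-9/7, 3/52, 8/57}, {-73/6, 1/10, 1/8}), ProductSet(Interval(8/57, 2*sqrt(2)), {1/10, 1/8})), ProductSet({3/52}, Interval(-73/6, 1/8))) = ProductSet({3/52}, {-73/6, 1/10, 1/8})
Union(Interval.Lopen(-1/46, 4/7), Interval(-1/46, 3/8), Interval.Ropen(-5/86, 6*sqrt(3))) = Interval.Ropen(-5/86, 6*sqrt(3))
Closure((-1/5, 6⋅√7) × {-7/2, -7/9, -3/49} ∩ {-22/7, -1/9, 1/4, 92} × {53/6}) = ∅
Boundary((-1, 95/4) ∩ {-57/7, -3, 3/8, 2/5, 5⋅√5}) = {3/8, 2/5, 5⋅√5}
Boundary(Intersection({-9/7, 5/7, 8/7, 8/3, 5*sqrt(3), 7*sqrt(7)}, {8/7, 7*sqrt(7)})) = {8/7, 7*sqrt(7)}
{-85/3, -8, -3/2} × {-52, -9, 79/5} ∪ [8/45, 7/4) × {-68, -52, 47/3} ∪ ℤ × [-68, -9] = (ℤ × [-68, -9]) ∪ ({-85/3, -8, -3/2} × {-52, -9, 79/5}) ∪ ([8/45, 7/4) × {-68, -52, 47/3})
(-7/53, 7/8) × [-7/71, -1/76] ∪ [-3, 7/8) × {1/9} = ([-3, 7/8) × {1/9}) ∪ ((-7/53, 7/8) × [-7/71, -1/76])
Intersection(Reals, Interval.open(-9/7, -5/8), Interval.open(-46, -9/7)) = EmptySet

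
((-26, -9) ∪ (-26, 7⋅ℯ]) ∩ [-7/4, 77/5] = [-7/4, 77/5]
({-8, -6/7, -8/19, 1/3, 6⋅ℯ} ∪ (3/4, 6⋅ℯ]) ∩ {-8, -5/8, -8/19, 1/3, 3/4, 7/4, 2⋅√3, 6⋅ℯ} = {-8, -8/19, 1/3, 7/4, 2⋅√3, 6⋅ℯ}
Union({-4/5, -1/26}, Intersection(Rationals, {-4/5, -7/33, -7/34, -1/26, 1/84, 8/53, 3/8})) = {-4/5, -7/33, -7/34, -1/26, 1/84, 8/53, 3/8}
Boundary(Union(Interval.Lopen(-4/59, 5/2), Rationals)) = Union(Interval(-oo, -4/59), Interval(5/2, oo))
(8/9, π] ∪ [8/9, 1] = [8/9, π]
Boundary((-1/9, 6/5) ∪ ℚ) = (-∞, -1/9] ∪ [6/5, ∞)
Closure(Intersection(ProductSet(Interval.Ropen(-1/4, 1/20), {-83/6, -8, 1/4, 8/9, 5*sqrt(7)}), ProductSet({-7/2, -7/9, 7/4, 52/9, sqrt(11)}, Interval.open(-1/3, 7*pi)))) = EmptySet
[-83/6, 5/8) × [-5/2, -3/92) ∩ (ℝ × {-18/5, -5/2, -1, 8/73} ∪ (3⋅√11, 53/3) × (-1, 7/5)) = [-83/6, 5/8) × {-5/2, -1}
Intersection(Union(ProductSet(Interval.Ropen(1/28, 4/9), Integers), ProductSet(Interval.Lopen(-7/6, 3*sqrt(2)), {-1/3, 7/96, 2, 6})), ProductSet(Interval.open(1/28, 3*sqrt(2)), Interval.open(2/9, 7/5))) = ProductSet(Interval.open(1/28, 4/9), Range(1, 2, 1))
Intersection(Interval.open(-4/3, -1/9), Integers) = Range(-1, 0, 1)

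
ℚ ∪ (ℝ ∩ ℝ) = ℝ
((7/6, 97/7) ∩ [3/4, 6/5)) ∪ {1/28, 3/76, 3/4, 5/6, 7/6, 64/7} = {1/28, 3/76, 3/4, 5/6, 64/7} ∪ [7/6, 6/5)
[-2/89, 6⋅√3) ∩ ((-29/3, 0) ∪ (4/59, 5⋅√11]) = [-2/89, 0) ∪ (4/59, 6⋅√3)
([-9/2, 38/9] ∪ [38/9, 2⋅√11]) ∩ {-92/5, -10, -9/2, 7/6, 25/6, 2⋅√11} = {-9/2, 7/6, 25/6, 2⋅√11}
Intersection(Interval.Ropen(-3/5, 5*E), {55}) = EmptySet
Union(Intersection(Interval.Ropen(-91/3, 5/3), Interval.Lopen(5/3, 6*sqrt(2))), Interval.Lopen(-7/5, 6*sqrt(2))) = Interval.Lopen(-7/5, 6*sqrt(2))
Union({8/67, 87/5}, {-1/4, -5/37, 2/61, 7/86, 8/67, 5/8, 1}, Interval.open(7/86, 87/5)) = Union({-1/4, -5/37, 2/61}, Interval(7/86, 87/5))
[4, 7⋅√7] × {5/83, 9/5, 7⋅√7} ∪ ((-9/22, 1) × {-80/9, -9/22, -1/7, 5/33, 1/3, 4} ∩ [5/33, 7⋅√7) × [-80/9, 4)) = ([5/33, 1) × {-80/9, -9/22, -1/7, 5/33, 1/3}) ∪ ([4, 7⋅√7] × {5/83, 9/5, 7⋅√7})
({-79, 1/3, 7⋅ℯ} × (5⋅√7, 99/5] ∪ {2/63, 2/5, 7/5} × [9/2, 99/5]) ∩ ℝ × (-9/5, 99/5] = ({2/63, 2/5, 7/5} × [9/2, 99/5]) ∪ ({-79, 1/3, 7⋅ℯ} × (5⋅√7, 99/5])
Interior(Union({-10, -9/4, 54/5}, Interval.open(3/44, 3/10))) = Interval.open(3/44, 3/10)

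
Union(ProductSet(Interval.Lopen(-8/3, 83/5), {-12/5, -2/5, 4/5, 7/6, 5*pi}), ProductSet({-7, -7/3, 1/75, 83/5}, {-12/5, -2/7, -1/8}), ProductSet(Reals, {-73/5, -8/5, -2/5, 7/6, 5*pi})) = Union(ProductSet({-7, -7/3, 1/75, 83/5}, {-12/5, -2/7, -1/8}), ProductSet(Interval.Lopen(-8/3, 83/5), {-12/5, -2/5, 4/5, 7/6, 5*pi}), ProductSet(Reals, {-73/5, -8/5, -2/5, 7/6, 5*pi}))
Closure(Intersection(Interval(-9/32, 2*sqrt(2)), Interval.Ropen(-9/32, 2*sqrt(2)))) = Interval(-9/32, 2*sqrt(2))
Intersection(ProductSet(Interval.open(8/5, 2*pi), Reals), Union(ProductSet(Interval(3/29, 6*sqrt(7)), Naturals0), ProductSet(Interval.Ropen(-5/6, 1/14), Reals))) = ProductSet(Interval.open(8/5, 2*pi), Naturals0)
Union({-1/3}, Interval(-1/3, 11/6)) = Interval(-1/3, 11/6)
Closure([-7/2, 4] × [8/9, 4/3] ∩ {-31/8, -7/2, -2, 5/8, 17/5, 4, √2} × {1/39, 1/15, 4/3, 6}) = {-7/2, -2, 5/8, 17/5, 4, √2} × {4/3}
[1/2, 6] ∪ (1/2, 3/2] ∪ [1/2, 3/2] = [1/2, 6]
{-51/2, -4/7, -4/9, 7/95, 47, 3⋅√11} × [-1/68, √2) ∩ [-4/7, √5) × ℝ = {-4/7, -4/9, 7/95} × [-1/68, √2)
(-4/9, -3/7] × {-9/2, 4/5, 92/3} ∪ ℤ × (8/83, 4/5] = (ℤ × (8/83, 4/5]) ∪ ((-4/9, -3/7] × {-9/2, 4/5, 92/3})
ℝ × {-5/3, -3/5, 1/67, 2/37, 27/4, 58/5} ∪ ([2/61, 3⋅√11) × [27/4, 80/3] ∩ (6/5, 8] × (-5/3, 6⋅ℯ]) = (ℝ × {-5/3, -3/5, 1/67, 2/37, 27/4, 58/5}) ∪ ((6/5, 8] × [27/4, 6⋅ℯ])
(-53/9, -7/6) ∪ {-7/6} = (-53/9, -7/6]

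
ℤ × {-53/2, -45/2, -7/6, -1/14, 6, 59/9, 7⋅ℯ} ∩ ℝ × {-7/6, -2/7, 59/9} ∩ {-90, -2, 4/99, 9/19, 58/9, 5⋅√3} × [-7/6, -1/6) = {-90, -2} × {-7/6}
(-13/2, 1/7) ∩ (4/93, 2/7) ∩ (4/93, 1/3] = (4/93, 1/7)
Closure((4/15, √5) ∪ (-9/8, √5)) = [-9/8, √5]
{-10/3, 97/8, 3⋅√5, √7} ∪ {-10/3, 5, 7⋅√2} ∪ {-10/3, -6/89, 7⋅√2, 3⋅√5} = {-10/3, -6/89, 5, 97/8, 7⋅√2, 3⋅√5, √7}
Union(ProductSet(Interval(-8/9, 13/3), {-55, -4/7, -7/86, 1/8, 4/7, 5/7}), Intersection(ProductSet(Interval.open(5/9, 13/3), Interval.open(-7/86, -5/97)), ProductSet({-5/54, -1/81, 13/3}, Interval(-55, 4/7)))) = ProductSet(Interval(-8/9, 13/3), {-55, -4/7, -7/86, 1/8, 4/7, 5/7})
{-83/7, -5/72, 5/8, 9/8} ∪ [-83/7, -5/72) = [-83/7, -5/72] ∪ {5/8, 9/8}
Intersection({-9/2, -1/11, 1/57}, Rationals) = {-9/2, -1/11, 1/57}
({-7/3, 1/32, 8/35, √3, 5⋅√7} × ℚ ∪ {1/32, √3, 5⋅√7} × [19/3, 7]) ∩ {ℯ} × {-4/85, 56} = ∅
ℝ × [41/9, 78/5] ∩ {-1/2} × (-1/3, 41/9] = {-1/2} × {41/9}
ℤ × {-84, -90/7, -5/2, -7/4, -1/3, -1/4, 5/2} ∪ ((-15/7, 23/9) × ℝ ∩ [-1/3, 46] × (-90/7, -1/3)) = (ℤ × {-84, -90/7, -5/2, -7/4, -1/3, -1/4, 5/2}) ∪ ([-1/3, 23/9) × (-90/7, -1/3))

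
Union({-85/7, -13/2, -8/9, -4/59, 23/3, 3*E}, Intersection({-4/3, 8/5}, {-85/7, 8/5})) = {-85/7, -13/2, -8/9, -4/59, 8/5, 23/3, 3*E}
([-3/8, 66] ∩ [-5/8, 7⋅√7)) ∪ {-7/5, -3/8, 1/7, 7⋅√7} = {-7/5} ∪ [-3/8, 7⋅√7]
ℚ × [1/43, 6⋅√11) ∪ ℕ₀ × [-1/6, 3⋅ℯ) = (ℕ₀ × [-1/6, 3⋅ℯ)) ∪ (ℚ × [1/43, 6⋅√11))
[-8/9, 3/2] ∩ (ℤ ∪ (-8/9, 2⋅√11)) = (-8/9, 3/2] ∪ {0, 1}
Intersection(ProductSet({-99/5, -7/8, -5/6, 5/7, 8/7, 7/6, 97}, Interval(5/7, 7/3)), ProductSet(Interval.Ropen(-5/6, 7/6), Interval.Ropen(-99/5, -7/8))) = EmptySet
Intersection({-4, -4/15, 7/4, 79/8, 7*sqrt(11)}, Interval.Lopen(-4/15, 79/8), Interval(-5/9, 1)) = EmptySet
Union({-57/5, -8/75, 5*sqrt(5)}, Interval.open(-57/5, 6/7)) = Union({5*sqrt(5)}, Interval.Ropen(-57/5, 6/7))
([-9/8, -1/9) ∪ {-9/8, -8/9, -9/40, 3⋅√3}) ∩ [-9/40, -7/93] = [-9/40, -1/9)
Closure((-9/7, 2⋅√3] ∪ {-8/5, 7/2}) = {-8/5, 7/2} ∪ [-9/7, 2⋅√3]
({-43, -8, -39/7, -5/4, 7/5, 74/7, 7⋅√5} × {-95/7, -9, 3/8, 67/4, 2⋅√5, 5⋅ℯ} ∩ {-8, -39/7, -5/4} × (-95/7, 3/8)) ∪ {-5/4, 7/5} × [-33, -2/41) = ({-8, -39/7, -5/4} × {-9}) ∪ ({-5/4, 7/5} × [-33, -2/41))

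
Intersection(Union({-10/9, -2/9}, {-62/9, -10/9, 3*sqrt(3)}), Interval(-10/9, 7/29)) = {-10/9, -2/9}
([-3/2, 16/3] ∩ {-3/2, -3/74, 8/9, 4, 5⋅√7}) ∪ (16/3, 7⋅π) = {-3/2, -3/74, 8/9, 4} ∪ (16/3, 7⋅π)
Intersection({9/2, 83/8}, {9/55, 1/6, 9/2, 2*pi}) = {9/2}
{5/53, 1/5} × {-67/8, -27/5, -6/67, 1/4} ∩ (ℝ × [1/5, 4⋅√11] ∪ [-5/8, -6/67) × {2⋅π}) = {5/53, 1/5} × {1/4}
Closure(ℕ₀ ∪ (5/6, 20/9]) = ℕ₀ ∪ [5/6, 20/9] ∪ (ℕ₀ \ (5/6, 20/9))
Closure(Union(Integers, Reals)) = Reals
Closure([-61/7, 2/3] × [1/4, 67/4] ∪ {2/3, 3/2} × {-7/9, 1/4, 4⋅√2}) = ([-61/7, 2/3] × [1/4, 67/4]) ∪ ({2/3, 3/2} × {-7/9, 1/4, 4⋅√2})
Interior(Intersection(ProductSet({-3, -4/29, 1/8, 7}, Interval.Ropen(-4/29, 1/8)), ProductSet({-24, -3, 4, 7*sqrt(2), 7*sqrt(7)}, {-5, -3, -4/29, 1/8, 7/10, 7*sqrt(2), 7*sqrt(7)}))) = EmptySet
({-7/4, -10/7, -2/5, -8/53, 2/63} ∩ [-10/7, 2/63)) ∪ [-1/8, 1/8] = {-10/7, -2/5, -8/53} ∪ [-1/8, 1/8]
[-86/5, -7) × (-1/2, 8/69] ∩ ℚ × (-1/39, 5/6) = (ℚ ∩ [-86/5, -7)) × (-1/39, 8/69]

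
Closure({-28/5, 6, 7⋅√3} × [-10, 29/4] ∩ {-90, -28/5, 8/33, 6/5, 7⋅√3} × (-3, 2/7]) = {-28/5, 7⋅√3} × [-3, 2/7]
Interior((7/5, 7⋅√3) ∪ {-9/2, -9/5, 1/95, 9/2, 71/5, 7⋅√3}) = (7/5, 7⋅√3)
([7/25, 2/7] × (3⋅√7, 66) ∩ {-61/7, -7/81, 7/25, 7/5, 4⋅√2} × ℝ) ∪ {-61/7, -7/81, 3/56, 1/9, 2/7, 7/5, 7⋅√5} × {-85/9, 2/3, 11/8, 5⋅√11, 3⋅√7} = ({7/25} × (3⋅√7, 66)) ∪ ({-61/7, -7/81, 3/56, 1/9, 2/7, 7/5, 7⋅√5} × {-85/9, 2/3, 11/8, 5⋅√11, 3⋅√7})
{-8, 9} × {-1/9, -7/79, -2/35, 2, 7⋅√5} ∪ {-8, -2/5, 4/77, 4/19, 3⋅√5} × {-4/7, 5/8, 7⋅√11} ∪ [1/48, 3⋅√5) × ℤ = ([1/48, 3⋅√5) × ℤ) ∪ ({-8, 9} × {-1/9, -7/79, -2/35, 2, 7⋅√5}) ∪ ({-8, -2/5, 4/77, 4/19, 3⋅√5} × {-4/7, 5/8, 7⋅√11})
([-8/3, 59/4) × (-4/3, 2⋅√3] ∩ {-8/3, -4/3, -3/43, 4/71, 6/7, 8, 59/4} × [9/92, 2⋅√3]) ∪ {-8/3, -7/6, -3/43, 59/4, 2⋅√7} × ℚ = ({-8/3, -7/6, -3/43, 59/4, 2⋅√7} × ℚ) ∪ ({-8/3, -4/3, -3/43, 4/71, 6/7, 8} × [9/92, 2⋅√3])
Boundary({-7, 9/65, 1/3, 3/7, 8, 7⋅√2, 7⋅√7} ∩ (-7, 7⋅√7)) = {9/65, 1/3, 3/7, 8, 7⋅√2}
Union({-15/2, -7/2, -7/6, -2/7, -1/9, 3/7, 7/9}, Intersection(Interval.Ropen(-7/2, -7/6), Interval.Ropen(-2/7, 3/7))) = {-15/2, -7/2, -7/6, -2/7, -1/9, 3/7, 7/9}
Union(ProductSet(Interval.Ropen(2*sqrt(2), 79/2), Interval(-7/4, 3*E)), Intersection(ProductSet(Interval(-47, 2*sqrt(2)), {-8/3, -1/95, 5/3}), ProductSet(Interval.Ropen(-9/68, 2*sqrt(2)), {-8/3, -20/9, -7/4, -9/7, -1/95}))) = Union(ProductSet(Interval.Ropen(-9/68, 2*sqrt(2)), {-8/3, -1/95}), ProductSet(Interval.Ropen(2*sqrt(2), 79/2), Interval(-7/4, 3*E)))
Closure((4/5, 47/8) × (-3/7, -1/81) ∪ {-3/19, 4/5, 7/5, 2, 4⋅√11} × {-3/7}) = ({4/5, 47/8} × [-3/7, -1/81]) ∪ ([4/5, 47/8] × {-3/7, -1/81}) ∪ ((4/5, 47/8) × (-3/7, -1/81)) ∪ ({-3/19, 4/5, 7/5, 2, 4⋅√11} × {-3/7})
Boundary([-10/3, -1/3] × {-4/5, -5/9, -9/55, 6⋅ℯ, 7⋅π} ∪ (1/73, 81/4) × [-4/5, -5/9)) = ({1/73, 81/4} × [-4/5, -5/9]) ∪ ([1/73, 81/4] × {-4/5, -5/9}) ∪ ([-10/3, -1/3] × {-4/5, -5/9, -9/55, 6⋅ℯ, 7⋅π})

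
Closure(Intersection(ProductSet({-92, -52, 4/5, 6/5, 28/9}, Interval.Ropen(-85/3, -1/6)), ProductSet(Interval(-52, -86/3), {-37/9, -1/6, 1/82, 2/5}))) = ProductSet({-52}, {-37/9})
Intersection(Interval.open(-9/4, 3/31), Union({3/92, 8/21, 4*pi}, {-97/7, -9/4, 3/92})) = {3/92}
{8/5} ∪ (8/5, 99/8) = [8/5, 99/8)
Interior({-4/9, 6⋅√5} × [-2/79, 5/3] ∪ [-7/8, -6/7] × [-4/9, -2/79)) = (-7/8, -6/7) × (-4/9, -2/79)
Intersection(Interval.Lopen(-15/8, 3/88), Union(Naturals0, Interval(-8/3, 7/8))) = Union(Interval.Lopen(-15/8, 3/88), Range(0, 1, 1))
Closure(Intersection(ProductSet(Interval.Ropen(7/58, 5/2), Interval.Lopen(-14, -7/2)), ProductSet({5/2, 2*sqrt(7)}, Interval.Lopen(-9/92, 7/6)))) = EmptySet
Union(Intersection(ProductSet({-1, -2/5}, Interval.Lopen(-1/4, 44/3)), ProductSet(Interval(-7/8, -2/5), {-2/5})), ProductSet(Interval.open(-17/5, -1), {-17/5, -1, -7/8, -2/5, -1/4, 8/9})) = ProductSet(Interval.open(-17/5, -1), {-17/5, -1, -7/8, -2/5, -1/4, 8/9})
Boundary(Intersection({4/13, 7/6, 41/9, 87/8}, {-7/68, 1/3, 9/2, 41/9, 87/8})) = {41/9, 87/8}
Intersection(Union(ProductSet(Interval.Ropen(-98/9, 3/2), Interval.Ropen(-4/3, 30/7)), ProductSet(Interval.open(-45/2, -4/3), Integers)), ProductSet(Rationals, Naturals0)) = Union(ProductSet(Intersection(Interval.open(-45/2, -4/3), Rationals), Naturals0), ProductSet(Intersection(Interval.Ropen(-98/9, 3/2), Rationals), Range(0, 5, 1)))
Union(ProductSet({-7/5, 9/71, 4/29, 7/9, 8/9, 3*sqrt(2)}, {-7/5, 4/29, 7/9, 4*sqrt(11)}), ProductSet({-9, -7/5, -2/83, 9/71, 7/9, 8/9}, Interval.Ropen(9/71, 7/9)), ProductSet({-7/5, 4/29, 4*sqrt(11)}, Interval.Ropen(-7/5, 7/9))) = Union(ProductSet({-7/5, 4/29, 4*sqrt(11)}, Interval.Ropen(-7/5, 7/9)), ProductSet({-9, -7/5, -2/83, 9/71, 7/9, 8/9}, Interval.Ropen(9/71, 7/9)), ProductSet({-7/5, 9/71, 4/29, 7/9, 8/9, 3*sqrt(2)}, {-7/5, 4/29, 7/9, 4*sqrt(11)}))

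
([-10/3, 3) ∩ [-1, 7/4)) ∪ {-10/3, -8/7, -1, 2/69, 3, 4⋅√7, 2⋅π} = {-10/3, -8/7, 3, 4⋅√7, 2⋅π} ∪ [-1, 7/4)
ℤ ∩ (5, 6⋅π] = {6, 7, …, 18}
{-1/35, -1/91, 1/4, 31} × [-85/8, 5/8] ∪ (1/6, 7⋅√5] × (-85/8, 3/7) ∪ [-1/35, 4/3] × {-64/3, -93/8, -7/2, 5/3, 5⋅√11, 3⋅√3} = ({-1/35, -1/91, 1/4, 31} × [-85/8, 5/8]) ∪ ((1/6, 7⋅√5] × (-85/8, 3/7)) ∪ ([-1/35, 4/3] × {-64/3, -93/8, -7/2, 5/3, 5⋅√11, 3⋅√3})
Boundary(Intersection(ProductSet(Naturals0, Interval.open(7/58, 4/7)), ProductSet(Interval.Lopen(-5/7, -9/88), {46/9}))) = EmptySet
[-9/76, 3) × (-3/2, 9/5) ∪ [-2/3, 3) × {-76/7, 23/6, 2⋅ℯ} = ([-9/76, 3) × (-3/2, 9/5)) ∪ ([-2/3, 3) × {-76/7, 23/6, 2⋅ℯ})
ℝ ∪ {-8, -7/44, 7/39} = ℝ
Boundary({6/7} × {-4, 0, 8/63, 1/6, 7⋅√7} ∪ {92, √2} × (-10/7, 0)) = ({92, √2} × [-10/7, 0]) ∪ ({6/7} × {-4, 0, 8/63, 1/6, 7⋅√7})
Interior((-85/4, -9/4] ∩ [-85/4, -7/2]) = (-85/4, -7/2)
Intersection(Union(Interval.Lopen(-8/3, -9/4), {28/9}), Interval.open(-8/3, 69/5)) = Union({28/9}, Interval.Lopen(-8/3, -9/4))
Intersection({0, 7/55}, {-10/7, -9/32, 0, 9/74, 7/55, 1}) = {0, 7/55}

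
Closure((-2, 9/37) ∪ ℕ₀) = [-2, 9/37] ∪ ℕ₀ ∪ (ℕ₀ \ (-2, 9/37))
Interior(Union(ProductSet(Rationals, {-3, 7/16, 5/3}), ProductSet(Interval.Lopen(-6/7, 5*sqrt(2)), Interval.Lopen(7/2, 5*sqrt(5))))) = ProductSet(Interval.open(-6/7, 5*sqrt(2)), Interval.open(7/2, 5*sqrt(5)))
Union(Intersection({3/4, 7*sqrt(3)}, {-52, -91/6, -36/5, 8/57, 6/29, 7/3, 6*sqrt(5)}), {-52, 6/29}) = {-52, 6/29}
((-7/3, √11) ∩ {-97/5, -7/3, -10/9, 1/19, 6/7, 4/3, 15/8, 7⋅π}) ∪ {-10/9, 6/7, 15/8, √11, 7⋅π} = {-10/9, 1/19, 6/7, 4/3, 15/8, √11, 7⋅π}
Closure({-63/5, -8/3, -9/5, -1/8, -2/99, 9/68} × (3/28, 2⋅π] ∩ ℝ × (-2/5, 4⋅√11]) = {-63/5, -8/3, -9/5, -1/8, -2/99, 9/68} × [3/28, 2⋅π]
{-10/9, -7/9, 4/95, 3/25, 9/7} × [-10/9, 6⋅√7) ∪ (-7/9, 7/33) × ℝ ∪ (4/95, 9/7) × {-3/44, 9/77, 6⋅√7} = ((-7/9, 7/33) × ℝ) ∪ ((4/95, 9/7) × {-3/44, 9/77, 6⋅√7}) ∪ ({-10/9, -7/9, 4/95, 3/25, 9/7} × [-10/9, 6⋅√7))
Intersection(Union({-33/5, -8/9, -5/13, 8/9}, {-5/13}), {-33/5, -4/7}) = {-33/5}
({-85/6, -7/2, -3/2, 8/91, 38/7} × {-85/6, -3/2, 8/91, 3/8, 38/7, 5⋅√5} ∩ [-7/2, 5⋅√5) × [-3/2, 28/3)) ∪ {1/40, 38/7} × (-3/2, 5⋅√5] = ({-7/2, -3/2, 8/91, 38/7} × {-3/2, 8/91, 3/8, 38/7}) ∪ ({1/40, 38/7} × (-3/2, 5⋅√5])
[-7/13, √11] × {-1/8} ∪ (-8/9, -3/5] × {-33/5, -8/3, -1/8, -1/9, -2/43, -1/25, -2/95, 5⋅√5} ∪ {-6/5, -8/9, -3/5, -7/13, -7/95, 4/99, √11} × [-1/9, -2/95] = ([-7/13, √11] × {-1/8}) ∪ ({-6/5, -8/9, -3/5, -7/13, -7/95, 4/99, √11} × [-1/9, -2/95]) ∪ ((-8/9, -3/5] × {-33/5, -8/3, -1/8, -1/9, -2/43, -1/25, -2/95, 5⋅√5})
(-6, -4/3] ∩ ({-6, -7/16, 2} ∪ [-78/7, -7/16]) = (-6, -4/3]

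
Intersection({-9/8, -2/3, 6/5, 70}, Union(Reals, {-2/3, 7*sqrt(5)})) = {-9/8, -2/3, 6/5, 70}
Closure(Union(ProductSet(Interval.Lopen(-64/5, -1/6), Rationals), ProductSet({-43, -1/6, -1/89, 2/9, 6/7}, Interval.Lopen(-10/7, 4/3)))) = Union(ProductSet({-43, -1/6, -1/89, 2/9, 6/7}, Interval(-10/7, 4/3)), ProductSet(Interval(-64/5, -1/6), Reals))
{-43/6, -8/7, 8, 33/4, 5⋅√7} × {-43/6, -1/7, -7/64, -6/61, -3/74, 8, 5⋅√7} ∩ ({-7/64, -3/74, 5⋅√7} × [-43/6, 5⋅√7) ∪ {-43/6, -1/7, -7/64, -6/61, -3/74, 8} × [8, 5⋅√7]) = ({-43/6, 8} × {8, 5⋅√7}) ∪ ({5⋅√7} × {-43/6, -1/7, -7/64, -6/61, -3/74, 8})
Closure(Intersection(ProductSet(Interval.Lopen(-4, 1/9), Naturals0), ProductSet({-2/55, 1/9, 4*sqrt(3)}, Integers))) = ProductSet({-2/55, 1/9}, Naturals0)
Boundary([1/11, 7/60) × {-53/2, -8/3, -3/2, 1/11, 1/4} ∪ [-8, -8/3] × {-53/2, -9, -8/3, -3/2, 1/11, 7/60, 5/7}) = ([1/11, 7/60] × {-53/2, -8/3, -3/2, 1/11, 1/4}) ∪ ([-8, -8/3] × {-53/2, -9, -8/3, -3/2, 1/11, 7/60, 5/7})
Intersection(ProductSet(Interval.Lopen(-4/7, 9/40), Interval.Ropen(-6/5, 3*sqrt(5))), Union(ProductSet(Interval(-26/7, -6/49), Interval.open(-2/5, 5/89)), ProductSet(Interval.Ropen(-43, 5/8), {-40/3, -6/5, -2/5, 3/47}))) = Union(ProductSet(Interval.Lopen(-4/7, -6/49), Interval.open(-2/5, 5/89)), ProductSet(Interval.Lopen(-4/7, 9/40), {-6/5, -2/5, 3/47}))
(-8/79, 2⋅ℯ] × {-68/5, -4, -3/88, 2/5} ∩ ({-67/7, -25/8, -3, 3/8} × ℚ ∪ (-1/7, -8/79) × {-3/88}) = {3/8} × {-68/5, -4, -3/88, 2/5}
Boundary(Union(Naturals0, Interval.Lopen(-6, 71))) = Union(Complement(Naturals0, Interval.open(-6, 71)), {-6})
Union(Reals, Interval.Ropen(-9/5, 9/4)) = Interval(-oo, oo)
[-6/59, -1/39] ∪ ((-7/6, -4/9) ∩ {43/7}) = [-6/59, -1/39]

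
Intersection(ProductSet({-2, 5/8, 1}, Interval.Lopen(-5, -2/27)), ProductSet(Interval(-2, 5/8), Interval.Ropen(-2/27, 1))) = ProductSet({-2, 5/8}, {-2/27})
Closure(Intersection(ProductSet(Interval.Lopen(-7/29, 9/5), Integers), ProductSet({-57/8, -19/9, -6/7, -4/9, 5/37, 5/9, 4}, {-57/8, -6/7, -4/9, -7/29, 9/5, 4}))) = ProductSet({5/37, 5/9}, {4})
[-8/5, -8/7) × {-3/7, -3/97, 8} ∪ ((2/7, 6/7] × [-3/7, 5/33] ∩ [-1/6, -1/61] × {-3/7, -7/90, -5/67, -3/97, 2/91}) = [-8/5, -8/7) × {-3/7, -3/97, 8}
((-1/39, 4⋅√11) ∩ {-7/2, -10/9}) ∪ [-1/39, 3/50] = [-1/39, 3/50]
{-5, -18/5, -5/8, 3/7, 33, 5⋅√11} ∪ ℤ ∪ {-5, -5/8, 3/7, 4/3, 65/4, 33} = ℤ ∪ {-18/5, -5/8, 3/7, 4/3, 65/4, 5⋅√11}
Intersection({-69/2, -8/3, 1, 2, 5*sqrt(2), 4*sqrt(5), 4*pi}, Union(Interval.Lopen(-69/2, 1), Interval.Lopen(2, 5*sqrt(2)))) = {-8/3, 1, 5*sqrt(2)}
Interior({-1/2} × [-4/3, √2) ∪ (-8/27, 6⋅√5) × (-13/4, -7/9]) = (-8/27, 6⋅√5) × (-13/4, -7/9)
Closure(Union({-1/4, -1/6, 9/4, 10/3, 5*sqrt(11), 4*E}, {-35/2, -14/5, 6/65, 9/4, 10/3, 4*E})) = {-35/2, -14/5, -1/4, -1/6, 6/65, 9/4, 10/3, 5*sqrt(11), 4*E}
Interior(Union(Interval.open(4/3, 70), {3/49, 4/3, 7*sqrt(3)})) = Interval.open(4/3, 70)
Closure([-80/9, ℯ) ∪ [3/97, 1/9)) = [-80/9, ℯ]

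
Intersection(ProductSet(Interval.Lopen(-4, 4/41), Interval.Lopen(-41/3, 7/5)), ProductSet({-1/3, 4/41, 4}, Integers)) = ProductSet({-1/3, 4/41}, Range(-13, 2, 1))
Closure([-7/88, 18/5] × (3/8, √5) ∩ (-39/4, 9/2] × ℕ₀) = [-7/88, 18/5] × {1, 2}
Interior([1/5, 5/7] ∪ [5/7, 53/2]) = (1/5, 53/2)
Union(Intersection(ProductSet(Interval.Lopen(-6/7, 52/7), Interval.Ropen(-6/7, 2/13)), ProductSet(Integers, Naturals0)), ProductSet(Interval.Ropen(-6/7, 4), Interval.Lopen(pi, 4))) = Union(ProductSet(Interval.Ropen(-6/7, 4), Interval.Lopen(pi, 4)), ProductSet(Range(0, 8, 1), Range(0, 1, 1)))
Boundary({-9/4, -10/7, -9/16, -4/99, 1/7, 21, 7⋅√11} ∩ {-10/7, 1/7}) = {-10/7, 1/7}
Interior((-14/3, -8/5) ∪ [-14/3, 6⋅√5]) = (-14/3, 6⋅√5)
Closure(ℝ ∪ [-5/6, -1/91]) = (-∞, ∞)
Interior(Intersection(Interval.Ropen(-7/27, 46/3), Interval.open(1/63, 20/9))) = Interval.open(1/63, 20/9)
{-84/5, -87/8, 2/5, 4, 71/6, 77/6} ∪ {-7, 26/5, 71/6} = {-84/5, -87/8, -7, 2/5, 4, 26/5, 71/6, 77/6}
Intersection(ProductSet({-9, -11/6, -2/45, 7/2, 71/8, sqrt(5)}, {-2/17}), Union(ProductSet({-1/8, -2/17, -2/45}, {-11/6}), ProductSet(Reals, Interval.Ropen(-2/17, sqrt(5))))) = ProductSet({-9, -11/6, -2/45, 7/2, 71/8, sqrt(5)}, {-2/17})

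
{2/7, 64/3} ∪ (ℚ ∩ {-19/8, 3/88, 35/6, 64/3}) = {-19/8, 3/88, 2/7, 35/6, 64/3}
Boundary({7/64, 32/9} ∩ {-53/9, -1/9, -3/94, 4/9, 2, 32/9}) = {32/9}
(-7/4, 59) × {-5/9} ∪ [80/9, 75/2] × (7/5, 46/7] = ((-7/4, 59) × {-5/9}) ∪ ([80/9, 75/2] × (7/5, 46/7])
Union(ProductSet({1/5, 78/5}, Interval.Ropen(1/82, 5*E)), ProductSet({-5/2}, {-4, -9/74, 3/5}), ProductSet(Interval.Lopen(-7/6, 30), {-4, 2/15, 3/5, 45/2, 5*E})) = Union(ProductSet({-5/2}, {-4, -9/74, 3/5}), ProductSet({1/5, 78/5}, Interval.Ropen(1/82, 5*E)), ProductSet(Interval.Lopen(-7/6, 30), {-4, 2/15, 3/5, 45/2, 5*E}))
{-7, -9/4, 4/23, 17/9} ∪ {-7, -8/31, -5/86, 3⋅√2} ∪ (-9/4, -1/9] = {-7, -5/86, 4/23, 17/9, 3⋅√2} ∪ [-9/4, -1/9]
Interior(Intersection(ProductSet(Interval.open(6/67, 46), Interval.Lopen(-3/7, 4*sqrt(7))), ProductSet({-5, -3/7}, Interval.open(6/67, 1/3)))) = EmptySet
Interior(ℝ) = ℝ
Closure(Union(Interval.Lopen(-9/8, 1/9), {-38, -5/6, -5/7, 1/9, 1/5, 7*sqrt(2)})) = Union({-38, 1/5, 7*sqrt(2)}, Interval(-9/8, 1/9))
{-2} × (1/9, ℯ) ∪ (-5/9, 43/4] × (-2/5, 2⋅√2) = ({-2} × (1/9, ℯ)) ∪ ((-5/9, 43/4] × (-2/5, 2⋅√2))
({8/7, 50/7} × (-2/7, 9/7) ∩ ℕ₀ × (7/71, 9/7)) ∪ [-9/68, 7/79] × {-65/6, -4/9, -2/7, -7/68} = [-9/68, 7/79] × {-65/6, -4/9, -2/7, -7/68}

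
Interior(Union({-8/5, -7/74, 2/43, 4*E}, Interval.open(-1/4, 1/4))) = Interval.open(-1/4, 1/4)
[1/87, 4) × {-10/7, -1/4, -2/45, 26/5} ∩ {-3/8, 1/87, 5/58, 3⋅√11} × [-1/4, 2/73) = {1/87, 5/58} × {-1/4, -2/45}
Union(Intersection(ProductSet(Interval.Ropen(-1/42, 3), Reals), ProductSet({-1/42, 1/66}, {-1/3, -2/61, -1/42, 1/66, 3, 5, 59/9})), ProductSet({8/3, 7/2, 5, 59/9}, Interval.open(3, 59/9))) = Union(ProductSet({-1/42, 1/66}, {-1/3, -2/61, -1/42, 1/66, 3, 5, 59/9}), ProductSet({8/3, 7/2, 5, 59/9}, Interval.open(3, 59/9)))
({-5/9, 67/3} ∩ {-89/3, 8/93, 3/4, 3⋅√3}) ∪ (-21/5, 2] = (-21/5, 2]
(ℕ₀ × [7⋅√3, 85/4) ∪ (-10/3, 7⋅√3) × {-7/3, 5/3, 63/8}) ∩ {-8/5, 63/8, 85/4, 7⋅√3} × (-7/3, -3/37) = ∅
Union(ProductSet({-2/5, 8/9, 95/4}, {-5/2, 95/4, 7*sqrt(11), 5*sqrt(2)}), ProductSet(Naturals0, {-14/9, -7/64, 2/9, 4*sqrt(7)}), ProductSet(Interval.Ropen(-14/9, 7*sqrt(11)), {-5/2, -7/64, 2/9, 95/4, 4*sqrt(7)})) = Union(ProductSet({-2/5, 8/9, 95/4}, {-5/2, 95/4, 7*sqrt(11), 5*sqrt(2)}), ProductSet(Interval.Ropen(-14/9, 7*sqrt(11)), {-5/2, -7/64, 2/9, 95/4, 4*sqrt(7)}), ProductSet(Naturals0, {-14/9, -7/64, 2/9, 4*sqrt(7)}))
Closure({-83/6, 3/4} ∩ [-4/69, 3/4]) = {3/4}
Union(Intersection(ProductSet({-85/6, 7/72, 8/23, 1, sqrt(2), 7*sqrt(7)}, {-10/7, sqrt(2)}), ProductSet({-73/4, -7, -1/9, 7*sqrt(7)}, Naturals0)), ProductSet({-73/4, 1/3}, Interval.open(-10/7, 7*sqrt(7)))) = ProductSet({-73/4, 1/3}, Interval.open(-10/7, 7*sqrt(7)))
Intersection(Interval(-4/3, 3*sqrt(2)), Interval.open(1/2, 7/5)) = Interval.open(1/2, 7/5)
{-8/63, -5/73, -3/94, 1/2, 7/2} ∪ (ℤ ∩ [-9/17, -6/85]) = {-8/63, -5/73, -3/94, 1/2, 7/2}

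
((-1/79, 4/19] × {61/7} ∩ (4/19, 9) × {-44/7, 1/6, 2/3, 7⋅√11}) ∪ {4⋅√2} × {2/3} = {4⋅√2} × {2/3}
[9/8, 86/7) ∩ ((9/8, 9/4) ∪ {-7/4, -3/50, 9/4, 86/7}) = (9/8, 9/4]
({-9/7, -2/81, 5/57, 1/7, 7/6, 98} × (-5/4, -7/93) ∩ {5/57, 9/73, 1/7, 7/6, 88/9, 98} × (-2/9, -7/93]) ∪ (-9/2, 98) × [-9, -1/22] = ({5/57, 1/7, 7/6, 98} × (-2/9, -7/93)) ∪ ((-9/2, 98) × [-9, -1/22])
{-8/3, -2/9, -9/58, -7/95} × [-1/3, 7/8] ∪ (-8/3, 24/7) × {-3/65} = ((-8/3, 24/7) × {-3/65}) ∪ ({-8/3, -2/9, -9/58, -7/95} × [-1/3, 7/8])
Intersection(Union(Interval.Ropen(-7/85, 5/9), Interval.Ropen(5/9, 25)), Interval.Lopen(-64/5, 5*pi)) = Interval(-7/85, 5*pi)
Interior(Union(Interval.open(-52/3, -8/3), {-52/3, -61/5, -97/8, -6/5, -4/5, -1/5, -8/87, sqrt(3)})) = Interval.open(-52/3, -8/3)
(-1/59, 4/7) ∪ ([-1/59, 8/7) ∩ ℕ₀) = (-1/59, 4/7) ∪ {0, 1}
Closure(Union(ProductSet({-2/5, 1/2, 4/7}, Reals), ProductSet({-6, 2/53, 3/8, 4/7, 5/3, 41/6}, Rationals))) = ProductSet({-6, -2/5, 2/53, 3/8, 1/2, 4/7, 5/3, 41/6}, Reals)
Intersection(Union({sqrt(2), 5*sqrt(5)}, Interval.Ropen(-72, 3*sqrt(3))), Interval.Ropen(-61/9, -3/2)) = Interval.Ropen(-61/9, -3/2)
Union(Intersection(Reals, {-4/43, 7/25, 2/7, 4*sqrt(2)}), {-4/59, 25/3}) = {-4/43, -4/59, 7/25, 2/7, 25/3, 4*sqrt(2)}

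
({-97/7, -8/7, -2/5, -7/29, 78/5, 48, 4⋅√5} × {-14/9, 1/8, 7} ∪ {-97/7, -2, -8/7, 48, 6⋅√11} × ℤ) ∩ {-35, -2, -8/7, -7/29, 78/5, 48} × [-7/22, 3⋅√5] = ({-8/7, -7/29, 78/5, 48} × {1/8}) ∪ ({-2, -8/7, 48} × {0, 1, …, 6})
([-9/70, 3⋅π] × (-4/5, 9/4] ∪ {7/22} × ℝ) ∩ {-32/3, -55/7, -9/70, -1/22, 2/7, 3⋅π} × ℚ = {-9/70, -1/22, 2/7, 3⋅π} × (ℚ ∩ (-4/5, 9/4])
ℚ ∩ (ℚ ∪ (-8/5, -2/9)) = ℚ ∪ (ℚ ∩ [-8/5, -2/9])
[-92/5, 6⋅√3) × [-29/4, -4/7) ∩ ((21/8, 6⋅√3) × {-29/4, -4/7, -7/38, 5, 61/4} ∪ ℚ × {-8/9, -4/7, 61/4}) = ((21/8, 6⋅√3) × {-29/4}) ∪ ((ℚ ∩ [-92/5, 6⋅√3)) × {-8/9})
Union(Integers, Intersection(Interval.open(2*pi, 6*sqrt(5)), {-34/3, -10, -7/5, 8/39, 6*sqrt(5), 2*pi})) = Integers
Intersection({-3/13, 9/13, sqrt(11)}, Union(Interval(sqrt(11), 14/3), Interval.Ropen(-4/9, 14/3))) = {-3/13, 9/13, sqrt(11)}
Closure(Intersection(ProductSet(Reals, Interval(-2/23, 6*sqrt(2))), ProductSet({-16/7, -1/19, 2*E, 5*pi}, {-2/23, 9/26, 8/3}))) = ProductSet({-16/7, -1/19, 2*E, 5*pi}, {-2/23, 9/26, 8/3})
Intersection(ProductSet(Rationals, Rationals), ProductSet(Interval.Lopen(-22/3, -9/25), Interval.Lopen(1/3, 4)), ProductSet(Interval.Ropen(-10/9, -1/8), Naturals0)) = ProductSet(Intersection(Interval(-10/9, -9/25), Rationals), Range(1, 5, 1))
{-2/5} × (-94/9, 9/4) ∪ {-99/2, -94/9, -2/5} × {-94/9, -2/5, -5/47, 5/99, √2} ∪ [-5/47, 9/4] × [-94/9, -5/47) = ({-2/5} × (-94/9, 9/4)) ∪ ([-5/47, 9/4] × [-94/9, -5/47)) ∪ ({-99/2, -94/9, -2/5} × {-94/9, -2/5, -5/47, 5/99, √2})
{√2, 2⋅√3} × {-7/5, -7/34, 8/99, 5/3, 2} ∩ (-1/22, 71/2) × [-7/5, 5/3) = {√2, 2⋅√3} × {-7/5, -7/34, 8/99}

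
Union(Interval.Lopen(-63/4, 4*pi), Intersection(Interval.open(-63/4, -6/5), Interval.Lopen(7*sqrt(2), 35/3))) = Interval.Lopen(-63/4, 4*pi)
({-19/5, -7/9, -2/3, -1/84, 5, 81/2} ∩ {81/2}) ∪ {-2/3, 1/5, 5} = {-2/3, 1/5, 5, 81/2}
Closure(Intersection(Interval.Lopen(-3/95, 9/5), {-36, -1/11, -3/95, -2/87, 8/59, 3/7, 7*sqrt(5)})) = {-2/87, 8/59, 3/7}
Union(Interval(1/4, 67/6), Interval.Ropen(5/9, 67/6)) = Interval(1/4, 67/6)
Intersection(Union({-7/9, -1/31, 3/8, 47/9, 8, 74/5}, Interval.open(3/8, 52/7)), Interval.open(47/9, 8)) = Interval.open(47/9, 52/7)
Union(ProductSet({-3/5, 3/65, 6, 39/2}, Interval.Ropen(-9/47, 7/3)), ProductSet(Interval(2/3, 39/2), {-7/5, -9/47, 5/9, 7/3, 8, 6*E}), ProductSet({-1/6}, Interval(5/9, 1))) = Union(ProductSet({-1/6}, Interval(5/9, 1)), ProductSet({-3/5, 3/65, 6, 39/2}, Interval.Ropen(-9/47, 7/3)), ProductSet(Interval(2/3, 39/2), {-7/5, -9/47, 5/9, 7/3, 8, 6*E}))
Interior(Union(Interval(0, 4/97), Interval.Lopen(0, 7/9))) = Interval.open(0, 7/9)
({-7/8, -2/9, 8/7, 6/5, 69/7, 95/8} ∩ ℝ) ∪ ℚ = ℚ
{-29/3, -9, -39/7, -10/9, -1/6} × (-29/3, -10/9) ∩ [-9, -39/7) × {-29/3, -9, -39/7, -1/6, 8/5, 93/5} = {-9} × {-9, -39/7}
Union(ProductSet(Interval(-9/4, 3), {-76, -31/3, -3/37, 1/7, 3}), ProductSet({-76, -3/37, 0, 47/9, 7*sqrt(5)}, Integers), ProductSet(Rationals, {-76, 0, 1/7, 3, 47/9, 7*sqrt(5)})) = Union(ProductSet({-76, -3/37, 0, 47/9, 7*sqrt(5)}, Integers), ProductSet(Interval(-9/4, 3), {-76, -31/3, -3/37, 1/7, 3}), ProductSet(Rationals, {-76, 0, 1/7, 3, 47/9, 7*sqrt(5)}))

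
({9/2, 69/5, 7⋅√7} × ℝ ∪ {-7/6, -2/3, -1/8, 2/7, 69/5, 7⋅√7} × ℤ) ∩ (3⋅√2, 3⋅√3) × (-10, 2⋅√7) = {9/2} × (-10, 2⋅√7)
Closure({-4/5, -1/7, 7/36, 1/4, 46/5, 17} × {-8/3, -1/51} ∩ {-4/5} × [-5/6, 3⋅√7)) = {-4/5} × {-1/51}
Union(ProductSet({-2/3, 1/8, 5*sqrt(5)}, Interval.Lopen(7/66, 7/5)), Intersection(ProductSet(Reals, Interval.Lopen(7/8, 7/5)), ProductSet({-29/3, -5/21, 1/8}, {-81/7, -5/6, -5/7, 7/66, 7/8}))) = ProductSet({-2/3, 1/8, 5*sqrt(5)}, Interval.Lopen(7/66, 7/5))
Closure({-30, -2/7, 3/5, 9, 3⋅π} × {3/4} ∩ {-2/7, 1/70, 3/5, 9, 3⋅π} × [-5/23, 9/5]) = {-2/7, 3/5, 9, 3⋅π} × {3/4}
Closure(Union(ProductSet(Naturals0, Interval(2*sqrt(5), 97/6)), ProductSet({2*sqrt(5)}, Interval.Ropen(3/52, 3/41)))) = Union(ProductSet({2*sqrt(5)}, Interval(3/52, 3/41)), ProductSet(Naturals0, Interval(2*sqrt(5), 97/6)))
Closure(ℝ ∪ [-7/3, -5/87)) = (-∞, ∞)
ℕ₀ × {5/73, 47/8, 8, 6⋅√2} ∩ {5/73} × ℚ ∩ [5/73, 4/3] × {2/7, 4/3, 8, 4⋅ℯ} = ∅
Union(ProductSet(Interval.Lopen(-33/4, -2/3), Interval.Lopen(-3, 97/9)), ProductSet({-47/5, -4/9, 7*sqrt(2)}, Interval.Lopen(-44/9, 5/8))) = Union(ProductSet({-47/5, -4/9, 7*sqrt(2)}, Interval.Lopen(-44/9, 5/8)), ProductSet(Interval.Lopen(-33/4, -2/3), Interval.Lopen(-3, 97/9)))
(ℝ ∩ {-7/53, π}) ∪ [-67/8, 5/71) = [-67/8, 5/71) ∪ {π}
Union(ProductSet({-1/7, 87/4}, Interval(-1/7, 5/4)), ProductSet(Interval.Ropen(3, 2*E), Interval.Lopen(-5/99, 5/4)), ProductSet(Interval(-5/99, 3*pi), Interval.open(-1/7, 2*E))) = Union(ProductSet({-1/7, 87/4}, Interval(-1/7, 5/4)), ProductSet(Interval(-5/99, 3*pi), Interval.open(-1/7, 2*E)))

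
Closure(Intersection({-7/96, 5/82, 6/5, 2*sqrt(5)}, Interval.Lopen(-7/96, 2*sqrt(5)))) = {5/82, 6/5, 2*sqrt(5)}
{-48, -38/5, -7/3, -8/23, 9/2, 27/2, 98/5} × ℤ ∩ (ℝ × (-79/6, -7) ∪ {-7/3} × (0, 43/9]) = ({-7/3} × {1, 2, 3, 4}) ∪ ({-48, -38/5, -7/3, -8/23, 9/2, 27/2, 98/5} × {-13, -12, …, -8})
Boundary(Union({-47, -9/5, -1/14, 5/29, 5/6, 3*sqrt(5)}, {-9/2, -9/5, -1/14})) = {-47, -9/2, -9/5, -1/14, 5/29, 5/6, 3*sqrt(5)}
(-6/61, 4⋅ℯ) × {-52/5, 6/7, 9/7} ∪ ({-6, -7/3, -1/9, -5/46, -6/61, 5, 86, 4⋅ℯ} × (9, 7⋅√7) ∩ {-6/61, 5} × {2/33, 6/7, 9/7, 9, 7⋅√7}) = (-6/61, 4⋅ℯ) × {-52/5, 6/7, 9/7}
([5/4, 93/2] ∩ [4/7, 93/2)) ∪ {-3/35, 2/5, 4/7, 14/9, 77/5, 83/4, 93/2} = {-3/35, 2/5, 4/7} ∪ [5/4, 93/2]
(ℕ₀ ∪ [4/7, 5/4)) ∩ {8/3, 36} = {36}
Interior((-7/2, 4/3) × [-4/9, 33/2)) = (-7/2, 4/3) × (-4/9, 33/2)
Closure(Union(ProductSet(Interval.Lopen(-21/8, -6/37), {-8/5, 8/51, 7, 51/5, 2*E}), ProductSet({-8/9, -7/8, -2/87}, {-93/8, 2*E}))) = Union(ProductSet({-8/9, -7/8, -2/87}, {-93/8, 2*E}), ProductSet(Interval(-21/8, -6/37), {-8/5, 8/51, 7, 51/5, 2*E}))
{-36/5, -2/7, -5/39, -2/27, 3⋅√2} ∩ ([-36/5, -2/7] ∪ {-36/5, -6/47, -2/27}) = {-36/5, -2/7, -2/27}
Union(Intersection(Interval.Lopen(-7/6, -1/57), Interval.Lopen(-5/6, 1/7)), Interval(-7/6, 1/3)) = Interval(-7/6, 1/3)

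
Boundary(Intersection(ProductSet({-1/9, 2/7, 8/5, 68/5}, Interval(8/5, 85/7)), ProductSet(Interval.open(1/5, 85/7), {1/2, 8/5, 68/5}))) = ProductSet({2/7, 8/5}, {8/5})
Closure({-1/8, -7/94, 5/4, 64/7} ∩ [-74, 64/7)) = {-1/8, -7/94, 5/4}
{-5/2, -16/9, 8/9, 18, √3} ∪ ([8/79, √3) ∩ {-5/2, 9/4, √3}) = {-5/2, -16/9, 8/9, 18, √3}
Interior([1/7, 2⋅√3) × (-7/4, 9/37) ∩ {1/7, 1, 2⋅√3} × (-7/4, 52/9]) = ∅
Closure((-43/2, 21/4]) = [-43/2, 21/4]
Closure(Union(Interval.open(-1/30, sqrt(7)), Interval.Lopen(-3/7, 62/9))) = Interval(-3/7, 62/9)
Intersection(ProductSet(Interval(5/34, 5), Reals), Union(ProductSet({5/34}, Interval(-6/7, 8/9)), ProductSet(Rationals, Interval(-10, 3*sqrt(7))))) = ProductSet(Intersection(Interval(5/34, 5), Rationals), Interval(-10, 3*sqrt(7)))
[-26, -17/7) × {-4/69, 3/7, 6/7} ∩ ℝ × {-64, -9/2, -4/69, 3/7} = [-26, -17/7) × {-4/69, 3/7}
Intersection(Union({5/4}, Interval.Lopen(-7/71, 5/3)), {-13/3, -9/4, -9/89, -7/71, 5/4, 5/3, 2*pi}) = {5/4, 5/3}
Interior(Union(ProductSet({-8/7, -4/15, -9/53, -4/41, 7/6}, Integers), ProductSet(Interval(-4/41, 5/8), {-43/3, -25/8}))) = EmptySet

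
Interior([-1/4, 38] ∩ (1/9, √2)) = (1/9, √2)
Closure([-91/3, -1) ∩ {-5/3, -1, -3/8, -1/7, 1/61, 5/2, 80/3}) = {-5/3}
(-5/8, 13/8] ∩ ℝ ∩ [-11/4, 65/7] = (-5/8, 13/8]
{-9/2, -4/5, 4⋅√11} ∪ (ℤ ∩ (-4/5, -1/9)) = {-9/2, -4/5, 4⋅√11}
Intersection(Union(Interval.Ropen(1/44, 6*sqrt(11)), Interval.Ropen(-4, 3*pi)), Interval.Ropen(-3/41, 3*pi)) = Interval.Ropen(-3/41, 3*pi)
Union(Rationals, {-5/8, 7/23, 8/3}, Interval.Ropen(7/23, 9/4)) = Union(Interval(7/23, 9/4), Rationals)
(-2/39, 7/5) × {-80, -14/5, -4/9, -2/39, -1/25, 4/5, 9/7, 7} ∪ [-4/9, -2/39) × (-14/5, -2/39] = ([-4/9, -2/39) × (-14/5, -2/39]) ∪ ((-2/39, 7/5) × {-80, -14/5, -4/9, -2/39, -1/25, 4/5, 9/7, 7})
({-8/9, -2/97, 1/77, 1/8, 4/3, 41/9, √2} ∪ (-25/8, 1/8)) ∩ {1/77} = {1/77}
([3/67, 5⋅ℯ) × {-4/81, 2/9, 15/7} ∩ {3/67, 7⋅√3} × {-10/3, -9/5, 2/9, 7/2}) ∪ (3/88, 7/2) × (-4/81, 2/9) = ({3/67, 7⋅√3} × {2/9}) ∪ ((3/88, 7/2) × (-4/81, 2/9))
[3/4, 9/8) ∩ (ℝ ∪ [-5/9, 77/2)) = [3/4, 9/8)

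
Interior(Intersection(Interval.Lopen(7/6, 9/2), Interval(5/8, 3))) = Interval.open(7/6, 3)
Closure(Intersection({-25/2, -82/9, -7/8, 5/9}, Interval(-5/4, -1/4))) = {-7/8}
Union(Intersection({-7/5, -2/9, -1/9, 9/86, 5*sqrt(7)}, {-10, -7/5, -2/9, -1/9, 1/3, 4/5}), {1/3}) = {-7/5, -2/9, -1/9, 1/3}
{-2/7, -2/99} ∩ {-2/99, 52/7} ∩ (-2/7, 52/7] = {-2/99}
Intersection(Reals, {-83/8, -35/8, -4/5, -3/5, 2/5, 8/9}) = {-83/8, -35/8, -4/5, -3/5, 2/5, 8/9}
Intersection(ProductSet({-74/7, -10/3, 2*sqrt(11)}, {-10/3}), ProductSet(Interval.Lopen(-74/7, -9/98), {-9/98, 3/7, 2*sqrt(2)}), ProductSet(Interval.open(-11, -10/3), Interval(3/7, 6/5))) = EmptySet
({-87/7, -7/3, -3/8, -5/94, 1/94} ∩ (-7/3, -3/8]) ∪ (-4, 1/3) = (-4, 1/3)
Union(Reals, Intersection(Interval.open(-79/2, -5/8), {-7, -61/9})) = Reals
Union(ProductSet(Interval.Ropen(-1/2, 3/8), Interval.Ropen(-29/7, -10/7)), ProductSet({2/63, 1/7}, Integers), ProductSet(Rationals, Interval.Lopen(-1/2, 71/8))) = Union(ProductSet({2/63, 1/7}, Integers), ProductSet(Interval.Ropen(-1/2, 3/8), Interval.Ropen(-29/7, -10/7)), ProductSet(Rationals, Interval.Lopen(-1/2, 71/8)))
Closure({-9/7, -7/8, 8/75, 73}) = {-9/7, -7/8, 8/75, 73}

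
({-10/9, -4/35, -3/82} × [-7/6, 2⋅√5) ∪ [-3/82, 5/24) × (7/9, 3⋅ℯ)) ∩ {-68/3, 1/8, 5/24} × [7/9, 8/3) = {1/8} × (7/9, 8/3)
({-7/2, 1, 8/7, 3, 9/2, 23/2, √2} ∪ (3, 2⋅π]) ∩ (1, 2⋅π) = {8/7, √2} ∪ [3, 2⋅π)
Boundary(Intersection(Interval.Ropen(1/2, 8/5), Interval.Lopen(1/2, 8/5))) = {1/2, 8/5}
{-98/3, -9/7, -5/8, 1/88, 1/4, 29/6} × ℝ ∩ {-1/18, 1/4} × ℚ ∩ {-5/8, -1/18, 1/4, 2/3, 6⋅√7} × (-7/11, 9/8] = {1/4} × (ℚ ∩ (-7/11, 9/8])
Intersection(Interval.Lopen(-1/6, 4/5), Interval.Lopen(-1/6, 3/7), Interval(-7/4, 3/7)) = Interval.Lopen(-1/6, 3/7)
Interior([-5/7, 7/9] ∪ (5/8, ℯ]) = (-5/7, ℯ)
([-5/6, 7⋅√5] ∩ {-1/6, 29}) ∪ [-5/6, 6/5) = [-5/6, 6/5)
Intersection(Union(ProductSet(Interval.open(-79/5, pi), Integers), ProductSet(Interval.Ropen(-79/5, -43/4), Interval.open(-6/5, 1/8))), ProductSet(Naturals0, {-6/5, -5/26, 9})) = ProductSet(Range(0, 4, 1), {9})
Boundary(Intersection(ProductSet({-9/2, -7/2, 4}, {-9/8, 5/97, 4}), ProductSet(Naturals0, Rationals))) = ProductSet({4}, {-9/8, 5/97, 4})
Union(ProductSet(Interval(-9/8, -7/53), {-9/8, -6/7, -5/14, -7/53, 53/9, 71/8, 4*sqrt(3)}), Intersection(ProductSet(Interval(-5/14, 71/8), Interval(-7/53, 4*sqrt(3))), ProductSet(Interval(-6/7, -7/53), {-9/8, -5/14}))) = ProductSet(Interval(-9/8, -7/53), {-9/8, -6/7, -5/14, -7/53, 53/9, 71/8, 4*sqrt(3)})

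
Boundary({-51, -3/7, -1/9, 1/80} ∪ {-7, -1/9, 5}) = {-51, -7, -3/7, -1/9, 1/80, 5}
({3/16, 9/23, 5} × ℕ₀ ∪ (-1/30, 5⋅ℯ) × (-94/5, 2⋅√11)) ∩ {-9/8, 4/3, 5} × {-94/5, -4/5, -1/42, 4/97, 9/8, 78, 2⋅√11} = ({5} × {78}) ∪ ({4/3, 5} × {-4/5, -1/42, 4/97, 9/8})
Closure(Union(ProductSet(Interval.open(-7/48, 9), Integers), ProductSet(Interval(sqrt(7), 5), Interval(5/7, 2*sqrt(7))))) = Union(ProductSet(Interval(-7/48, 9), Integers), ProductSet(Interval(sqrt(7), 5), Interval(5/7, 2*sqrt(7))))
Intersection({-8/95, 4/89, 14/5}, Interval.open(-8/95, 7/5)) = {4/89}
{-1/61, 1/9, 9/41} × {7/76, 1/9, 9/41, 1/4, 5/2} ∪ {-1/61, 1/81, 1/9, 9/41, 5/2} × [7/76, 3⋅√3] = {-1/61, 1/81, 1/9, 9/41, 5/2} × [7/76, 3⋅√3]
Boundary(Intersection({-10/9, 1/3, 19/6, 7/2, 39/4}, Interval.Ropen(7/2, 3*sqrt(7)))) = {7/2}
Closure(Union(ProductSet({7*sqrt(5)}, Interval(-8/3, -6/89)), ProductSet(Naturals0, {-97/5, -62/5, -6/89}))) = Union(ProductSet({7*sqrt(5)}, Interval(-8/3, -6/89)), ProductSet(Naturals0, {-97/5, -62/5, -6/89}))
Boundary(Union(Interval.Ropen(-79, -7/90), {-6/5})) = {-79, -7/90}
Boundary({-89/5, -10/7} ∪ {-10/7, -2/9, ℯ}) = {-89/5, -10/7, -2/9, ℯ}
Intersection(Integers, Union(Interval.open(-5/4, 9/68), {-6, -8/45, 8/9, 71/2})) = Union({-6}, Range(-1, 1, 1))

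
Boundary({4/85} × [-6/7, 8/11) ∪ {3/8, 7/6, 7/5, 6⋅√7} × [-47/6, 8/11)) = ({4/85} × [-6/7, 8/11]) ∪ ({3/8, 7/6, 7/5, 6⋅√7} × [-47/6, 8/11])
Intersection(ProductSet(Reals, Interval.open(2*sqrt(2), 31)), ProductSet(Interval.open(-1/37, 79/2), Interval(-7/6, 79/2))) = ProductSet(Interval.open(-1/37, 79/2), Interval.open(2*sqrt(2), 31))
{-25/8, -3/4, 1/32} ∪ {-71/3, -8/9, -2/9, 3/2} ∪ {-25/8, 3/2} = {-71/3, -25/8, -8/9, -3/4, -2/9, 1/32, 3/2}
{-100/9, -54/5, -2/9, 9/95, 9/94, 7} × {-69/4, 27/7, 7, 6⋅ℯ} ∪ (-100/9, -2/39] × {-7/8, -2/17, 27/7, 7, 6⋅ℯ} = ((-100/9, -2/39] × {-7/8, -2/17, 27/7, 7, 6⋅ℯ}) ∪ ({-100/9, -54/5, -2/9, 9/95, 9/94, 7} × {-69/4, 27/7, 7, 6⋅ℯ})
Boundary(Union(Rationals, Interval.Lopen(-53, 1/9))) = Union(Interval(-oo, -53), Interval(1/9, oo))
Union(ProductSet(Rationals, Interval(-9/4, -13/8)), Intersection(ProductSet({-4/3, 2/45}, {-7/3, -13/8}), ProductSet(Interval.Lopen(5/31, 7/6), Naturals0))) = ProductSet(Rationals, Interval(-9/4, -13/8))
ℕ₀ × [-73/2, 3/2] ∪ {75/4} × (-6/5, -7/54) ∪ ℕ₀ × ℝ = (ℕ₀ × ℝ) ∪ ({75/4} × (-6/5, -7/54))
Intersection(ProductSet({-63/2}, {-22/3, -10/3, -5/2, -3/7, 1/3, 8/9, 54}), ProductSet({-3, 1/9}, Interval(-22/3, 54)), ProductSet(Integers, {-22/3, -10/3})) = EmptySet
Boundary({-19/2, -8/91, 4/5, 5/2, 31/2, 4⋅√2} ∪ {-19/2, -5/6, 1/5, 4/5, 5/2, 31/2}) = {-19/2, -5/6, -8/91, 1/5, 4/5, 5/2, 31/2, 4⋅√2}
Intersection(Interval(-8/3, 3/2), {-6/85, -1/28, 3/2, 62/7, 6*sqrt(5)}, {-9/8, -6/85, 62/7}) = {-6/85}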